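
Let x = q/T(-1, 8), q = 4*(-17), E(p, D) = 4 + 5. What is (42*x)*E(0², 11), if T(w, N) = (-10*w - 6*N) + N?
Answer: 4284/5 ≈ 856.80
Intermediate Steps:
T(w, N) = -10*w - 5*N
E(p, D) = 9
q = -68
x = 34/15 (x = -68/(-10*(-1) - 5*8) = -68/(10 - 40) = -68/(-30) = -68*(-1/30) = 34/15 ≈ 2.2667)
(42*x)*E(0², 11) = (42*(34/15))*9 = (476/5)*9 = 4284/5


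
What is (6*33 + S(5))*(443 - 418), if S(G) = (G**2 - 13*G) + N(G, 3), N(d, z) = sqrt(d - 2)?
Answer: 3950 + 25*sqrt(3) ≈ 3993.3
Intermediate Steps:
N(d, z) = sqrt(-2 + d)
S(G) = G**2 + sqrt(-2 + G) - 13*G (S(G) = (G**2 - 13*G) + sqrt(-2 + G) = G**2 + sqrt(-2 + G) - 13*G)
(6*33 + S(5))*(443 - 418) = (6*33 + (5**2 + sqrt(-2 + 5) - 13*5))*(443 - 418) = (198 + (25 + sqrt(3) - 65))*25 = (198 + (-40 + sqrt(3)))*25 = (158 + sqrt(3))*25 = 3950 + 25*sqrt(3)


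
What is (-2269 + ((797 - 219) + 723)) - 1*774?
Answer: -1742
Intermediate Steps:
(-2269 + ((797 - 219) + 723)) - 1*774 = (-2269 + (578 + 723)) - 774 = (-2269 + 1301) - 774 = -968 - 774 = -1742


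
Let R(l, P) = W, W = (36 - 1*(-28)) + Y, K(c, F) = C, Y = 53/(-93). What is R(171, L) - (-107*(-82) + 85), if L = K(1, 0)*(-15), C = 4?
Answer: -817988/93 ≈ -8795.6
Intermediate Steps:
Y = -53/93 (Y = 53*(-1/93) = -53/93 ≈ -0.56989)
K(c, F) = 4
L = -60 (L = 4*(-15) = -60)
W = 5899/93 (W = (36 - 1*(-28)) - 53/93 = (36 + 28) - 53/93 = 64 - 53/93 = 5899/93 ≈ 63.430)
R(l, P) = 5899/93
R(171, L) - (-107*(-82) + 85) = 5899/93 - (-107*(-82) + 85) = 5899/93 - (8774 + 85) = 5899/93 - 1*8859 = 5899/93 - 8859 = -817988/93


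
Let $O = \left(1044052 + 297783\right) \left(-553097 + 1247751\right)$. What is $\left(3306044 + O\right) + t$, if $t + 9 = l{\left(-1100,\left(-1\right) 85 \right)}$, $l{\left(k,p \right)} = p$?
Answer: $932114356040$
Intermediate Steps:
$t = -94$ ($t = -9 - 85 = -94$)
$O = 932111050090$ ($O = 1341835 \cdot 694654 = 932111050090$)
$\left(3306044 + O\right) + t = \left(3306044 + 932111050090\right) - 94 = 932114356134 - 94 = 932114356040$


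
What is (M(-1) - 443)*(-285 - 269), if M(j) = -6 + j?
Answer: 249300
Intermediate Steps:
(M(-1) - 443)*(-285 - 269) = ((-6 - 1) - 443)*(-285 - 269) = (-7 - 443)*(-554) = -450*(-554) = 249300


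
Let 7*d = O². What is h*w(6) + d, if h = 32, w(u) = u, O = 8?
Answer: 1408/7 ≈ 201.14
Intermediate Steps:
d = 64/7 (d = (⅐)*8² = (⅐)*64 = 64/7 ≈ 9.1429)
h*w(6) + d = 32*6 + 64/7 = 192 + 64/7 = 1408/7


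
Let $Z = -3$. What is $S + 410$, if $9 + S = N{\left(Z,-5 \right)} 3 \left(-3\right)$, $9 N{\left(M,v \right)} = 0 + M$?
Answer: $404$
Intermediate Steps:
$N{\left(M,v \right)} = \frac{M}{9}$ ($N{\left(M,v \right)} = \frac{0 + M}{9} = \frac{M}{9}$)
$S = -6$ ($S = -9 + \frac{1}{9} \left(-3\right) 3 \left(-3\right) = -9 + \left(- \frac{1}{3}\right) 3 \left(-3\right) = -9 - -3 = -9 + 3 = -6$)
$S + 410 = -6 + 410 = 404$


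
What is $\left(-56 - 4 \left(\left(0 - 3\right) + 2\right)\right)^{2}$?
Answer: $2704$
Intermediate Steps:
$\left(-56 - 4 \left(\left(0 - 3\right) + 2\right)\right)^{2} = \left(-56 - 4 \left(-3 + 2\right)\right)^{2} = \left(-56 - -4\right)^{2} = \left(-56 + 4\right)^{2} = \left(-52\right)^{2} = 2704$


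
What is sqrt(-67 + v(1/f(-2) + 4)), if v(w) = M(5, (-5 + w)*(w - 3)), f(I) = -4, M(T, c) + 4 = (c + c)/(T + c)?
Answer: I*sqrt(12077)/13 ≈ 8.4535*I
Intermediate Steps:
M(T, c) = -4 + 2*c/(T + c) (M(T, c) = -4 + (c + c)/(T + c) = -4 + (2*c)/(T + c) = -4 + 2*c/(T + c))
v(w) = 2*(-10 - (-5 + w)*(-3 + w))/(5 + (-5 + w)*(-3 + w)) (v(w) = 2*(-(-5 + w)*(w - 3) - 2*5)/(5 + (-5 + w)*(w - 3)) = 2*(-(-5 + w)*(-3 + w) - 10)/(5 + (-5 + w)*(-3 + w)) = 2*(-10 - (-5 + w)*(-3 + w))/(5 + (-5 + w)*(-3 + w)))
sqrt(-67 + v(1/f(-2) + 4)) = sqrt(-67 + 2*(-25 - (1/(-4) + 4)**2 + 8*(1/(-4) + 4))/(20 + (1/(-4) + 4)**2 - 8*(1/(-4) + 4))) = sqrt(-67 + 2*(-25 - (1*(-1/4) + 4)**2 + 8*(1*(-1/4) + 4))/(20 + (1*(-1/4) + 4)**2 - 8*(1*(-1/4) + 4))) = sqrt(-67 + 2*(-25 - (-1/4 + 4)**2 + 8*(-1/4 + 4))/(20 + (-1/4 + 4)**2 - 8*(-1/4 + 4))) = sqrt(-67 + 2*(-25 - (15/4)**2 + 8*(15/4))/(20 + (15/4)**2 - 8*15/4)) = sqrt(-67 + 2*(-25 - 1*225/16 + 30)/(20 + 225/16 - 30)) = sqrt(-67 + 2*(-25 - 225/16 + 30)/(65/16)) = sqrt(-67 + 2*(16/65)*(-145/16)) = sqrt(-67 - 58/13) = sqrt(-929/13) = I*sqrt(12077)/13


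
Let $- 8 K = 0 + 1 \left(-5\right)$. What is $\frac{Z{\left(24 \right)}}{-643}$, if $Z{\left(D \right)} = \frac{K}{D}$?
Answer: $- \frac{5}{123456} \approx -4.05 \cdot 10^{-5}$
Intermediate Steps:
$K = \frac{5}{8}$ ($K = - \frac{0 + 1 \left(-5\right)}{8} = - \frac{0 - 5}{8} = \left(- \frac{1}{8}\right) \left(-5\right) = \frac{5}{8} \approx 0.625$)
$Z{\left(D \right)} = \frac{5}{8 D}$
$\frac{Z{\left(24 \right)}}{-643} = \frac{\frac{5}{8} \cdot \frac{1}{24}}{-643} = \frac{5}{8} \cdot \frac{1}{24} \left(- \frac{1}{643}\right) = \frac{5}{192} \left(- \frac{1}{643}\right) = - \frac{5}{123456}$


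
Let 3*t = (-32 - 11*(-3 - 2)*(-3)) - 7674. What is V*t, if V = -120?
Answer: 314840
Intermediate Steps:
t = -7871/3 (t = ((-32 - 11*(-3 - 2)*(-3)) - 7674)/3 = ((-32 - (-55)*(-3)) - 7674)/3 = ((-32 - 11*15) - 7674)/3 = ((-32 - 165) - 7674)/3 = (-197 - 7674)/3 = (⅓)*(-7871) = -7871/3 ≈ -2623.7)
V*t = -120*(-7871/3) = 314840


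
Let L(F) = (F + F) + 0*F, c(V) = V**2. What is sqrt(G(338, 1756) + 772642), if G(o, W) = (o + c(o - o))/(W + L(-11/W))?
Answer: sqrt(1836581808463207806)/1541757 ≈ 879.00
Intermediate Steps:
L(F) = 2*F (L(F) = 2*F + 0 = 2*F)
G(o, W) = o/(W - 22/W) (G(o, W) = (o + (o - o)**2)/(W + 2*(-11/W)) = (o + 0**2)/(W - 22/W) = (o + 0)/(W - 22/W) = o/(W - 22/W))
sqrt(G(338, 1756) + 772642) = sqrt(1756*338/(-22 + 1756**2) + 772642) = sqrt(1756*338/(-22 + 3083536) + 772642) = sqrt(1756*338/3083514 + 772642) = sqrt(1756*338*(1/3083514) + 772642) = sqrt(296764/1541757 + 772642) = sqrt(1191226508758/1541757) = sqrt(1836581808463207806)/1541757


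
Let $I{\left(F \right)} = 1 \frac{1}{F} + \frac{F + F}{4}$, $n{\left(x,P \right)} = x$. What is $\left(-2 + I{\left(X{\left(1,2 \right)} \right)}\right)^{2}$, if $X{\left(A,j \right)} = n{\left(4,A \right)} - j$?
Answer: $\frac{1}{4} \approx 0.25$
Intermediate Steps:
$X{\left(A,j \right)} = 4 - j$
$I{\left(F \right)} = \frac{1}{F} + \frac{F}{2}$ ($I{\left(F \right)} = \frac{1}{F} + 2 F \frac{1}{4} = \frac{1}{F} + \frac{F}{2}$)
$\left(-2 + I{\left(X{\left(1,2 \right)} \right)}\right)^{2} = \left(-2 + \left(\frac{1}{4 - 2} + \frac{4 - 2}{2}\right)\right)^{2} = \left(-2 + \left(\frac{1}{2} + \frac{1}{2} \cdot 2\right)\right)^{2} = \left(-2 + \left(\frac{1}{2} + 1\right)\right)^{2} = \left(-2 + \frac{3}{2}\right)^{2} = \left(- \frac{1}{2}\right)^{2} = \frac{1}{4}$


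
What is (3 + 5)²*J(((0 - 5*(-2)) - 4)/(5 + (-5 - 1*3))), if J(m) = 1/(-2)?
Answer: -32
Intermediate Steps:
J(m) = -½
(3 + 5)²*J(((0 - 5*(-2)) - 4)/(5 + (-5 - 1*3))) = (3 + 5)²*(-½) = 8²*(-½) = 64*(-½) = -32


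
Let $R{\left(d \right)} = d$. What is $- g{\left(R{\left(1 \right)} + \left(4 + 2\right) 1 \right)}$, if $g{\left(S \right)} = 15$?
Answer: $-15$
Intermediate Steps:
$- g{\left(R{\left(1 \right)} + \left(4 + 2\right) 1 \right)} = \left(-1\right) 15 = -15$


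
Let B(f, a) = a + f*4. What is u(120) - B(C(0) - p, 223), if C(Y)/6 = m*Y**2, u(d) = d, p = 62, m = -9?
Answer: 145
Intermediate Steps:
C(Y) = -54*Y**2 (C(Y) = 6*(-9*Y**2) = -54*Y**2)
B(f, a) = a + 4*f
u(120) - B(C(0) - p, 223) = 120 - (223 + 4*(-54*0**2 - 1*62)) = 120 - (223 + 4*(-54*0 - 62)) = 120 - (223 + 4*(0 - 62)) = 120 - (223 + 4*(-62)) = 120 - (223 - 248) = 120 - 1*(-25) = 120 + 25 = 145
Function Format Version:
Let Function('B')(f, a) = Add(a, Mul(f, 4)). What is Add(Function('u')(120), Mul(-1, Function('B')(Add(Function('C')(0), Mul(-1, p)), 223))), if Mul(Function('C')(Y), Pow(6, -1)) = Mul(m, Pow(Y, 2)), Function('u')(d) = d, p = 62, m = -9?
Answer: 145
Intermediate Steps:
Function('C')(Y) = Mul(-54, Pow(Y, 2)) (Function('C')(Y) = Mul(6, Mul(-9, Pow(Y, 2))) = Mul(-54, Pow(Y, 2)))
Function('B')(f, a) = Add(a, Mul(4, f))
Add(Function('u')(120), Mul(-1, Function('B')(Add(Function('C')(0), Mul(-1, p)), 223))) = Add(120, Mul(-1, Add(223, Mul(4, Add(Mul(-54, Pow(0, 2)), Mul(-1, 62)))))) = Add(120, Mul(-1, Add(223, Mul(4, Add(Mul(-54, 0), -62))))) = Add(120, Mul(-1, Add(223, Mul(4, Add(0, -62))))) = Add(120, Mul(-1, Add(223, Mul(4, -62)))) = Add(120, Mul(-1, Add(223, -248))) = Add(120, Mul(-1, -25)) = Add(120, 25) = 145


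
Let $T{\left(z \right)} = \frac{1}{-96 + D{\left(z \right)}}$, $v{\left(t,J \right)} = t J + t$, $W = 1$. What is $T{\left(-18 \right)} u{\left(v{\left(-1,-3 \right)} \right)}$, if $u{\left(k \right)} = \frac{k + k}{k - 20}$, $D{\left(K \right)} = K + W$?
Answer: $\frac{2}{1017} \approx 0.0019666$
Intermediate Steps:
$D{\left(K \right)} = 1 + K$ ($D{\left(K \right)} = K + 1 = 1 + K$)
$v{\left(t,J \right)} = t + J t$ ($v{\left(t,J \right)} = J t + t = t + J t$)
$u{\left(k \right)} = \frac{2 k}{-20 + k}$
$T{\left(z \right)} = \frac{1}{-95 + z}$ ($T{\left(z \right)} = \frac{1}{-96 + \left(1 + z\right)} = \frac{1}{-95 + z}$)
$T{\left(-18 \right)} u{\left(v{\left(-1,-3 \right)} \right)} = \frac{2 \left(- (1 - 3)\right) \frac{1}{-20 - \left(1 - 3\right)}}{-95 - 18} = \frac{2 \left(\left(-1\right) \left(-2\right)\right) \frac{1}{-20 - -2}}{-113} = - \frac{2 \cdot 2 \frac{1}{-20 + 2}}{113} = - \frac{2 \cdot 2 \frac{1}{-18}}{113} = - \frac{2 \cdot 2 \left(- \frac{1}{18}\right)}{113} = \left(- \frac{1}{113}\right) \left(- \frac{2}{9}\right) = \frac{2}{1017}$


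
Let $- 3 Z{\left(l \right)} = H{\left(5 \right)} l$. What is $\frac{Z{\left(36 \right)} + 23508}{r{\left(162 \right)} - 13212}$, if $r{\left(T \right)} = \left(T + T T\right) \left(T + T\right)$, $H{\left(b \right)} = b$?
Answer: $\frac{1954}{711861} \approx 0.0027449$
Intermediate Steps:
$r{\left(T \right)} = 2 T \left(T + T^{2}\right)$ ($r{\left(T \right)} = \left(T + T^{2}\right) 2 T = 2 T \left(T + T^{2}\right)$)
$Z{\left(l \right)} = - \frac{5 l}{3}$
$\frac{Z{\left(36 \right)} + 23508}{r{\left(162 \right)} - 13212} = \frac{\left(- \frac{5}{3}\right) 36 + 23508}{2 \cdot 162^{2} \left(1 + 162\right) - 13212} = \frac{-60 + 23508}{2 \cdot 26244 \cdot 163 - 13212} = \frac{23448}{8555544 - 13212} = \frac{23448}{8542332} = 23448 \cdot \frac{1}{8542332} = \frac{1954}{711861}$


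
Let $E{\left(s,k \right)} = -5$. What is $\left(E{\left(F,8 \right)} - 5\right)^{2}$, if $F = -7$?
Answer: $100$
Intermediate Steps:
$\left(E{\left(F,8 \right)} - 5\right)^{2} = \left(-5 - 5\right)^{2} = \left(-10\right)^{2} = 100$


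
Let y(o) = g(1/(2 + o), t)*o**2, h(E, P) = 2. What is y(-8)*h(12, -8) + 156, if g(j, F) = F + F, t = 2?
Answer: 668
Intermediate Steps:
g(j, F) = 2*F
y(o) = 4*o**2 (y(o) = (2*2)*o**2 = 4*o**2)
y(-8)*h(12, -8) + 156 = (4*(-8)**2)*2 + 156 = (4*64)*2 + 156 = 256*2 + 156 = 512 + 156 = 668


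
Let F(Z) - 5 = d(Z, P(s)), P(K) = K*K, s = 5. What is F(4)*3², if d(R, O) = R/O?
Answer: 1161/25 ≈ 46.440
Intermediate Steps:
P(K) = K²
F(Z) = 5 + Z/25 (F(Z) = 5 + Z/(5²) = 5 + Z/25)
F(4)*3² = (5 + (1/25)*4)*3² = (5 + 4/25)*9 = (129/25)*9 = 1161/25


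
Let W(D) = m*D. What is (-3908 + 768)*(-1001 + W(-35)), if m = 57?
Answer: 9407440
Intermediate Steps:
W(D) = 57*D
(-3908 + 768)*(-1001 + W(-35)) = (-3908 + 768)*(-1001 + 57*(-35)) = -3140*(-1001 - 1995) = -3140*(-2996) = 9407440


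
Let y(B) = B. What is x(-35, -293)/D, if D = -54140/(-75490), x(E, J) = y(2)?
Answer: 7549/2707 ≈ 2.7887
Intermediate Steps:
x(E, J) = 2
D = 5414/7549 (D = -54140*(-1/75490) = 5414/7549 ≈ 0.71718)
x(-35, -293)/D = 2/(5414/7549) = 2*(7549/5414) = 7549/2707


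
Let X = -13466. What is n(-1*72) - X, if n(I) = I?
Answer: 13394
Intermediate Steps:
n(-1*72) - X = -1*72 - 1*(-13466) = -72 + 13466 = 13394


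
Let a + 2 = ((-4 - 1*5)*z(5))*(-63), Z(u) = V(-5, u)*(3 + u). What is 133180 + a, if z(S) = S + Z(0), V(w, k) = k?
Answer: 136013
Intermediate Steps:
Z(u) = u*(3 + u)
z(S) = S (z(S) = S + 0*(3 + 0) = S + 0*3 = S + 0 = S)
a = 2833 (a = -2 + ((-4 - 1*5)*5)*(-63) = -2 + ((-4 - 5)*5)*(-63) = -2 - 9*5*(-63) = -2 - 45*(-63) = -2 + 2835 = 2833)
133180 + a = 133180 + 2833 = 136013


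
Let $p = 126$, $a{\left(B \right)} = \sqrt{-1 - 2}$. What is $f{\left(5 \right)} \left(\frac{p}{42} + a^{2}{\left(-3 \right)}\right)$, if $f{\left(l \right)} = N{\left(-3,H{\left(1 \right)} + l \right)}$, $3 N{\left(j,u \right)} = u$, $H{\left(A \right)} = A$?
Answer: $0$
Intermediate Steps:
$a{\left(B \right)} = i \sqrt{3}$ ($a{\left(B \right)} = \sqrt{-3} = i \sqrt{3}$)
$N{\left(j,u \right)} = \frac{u}{3}$
$f{\left(l \right)} = \frac{1}{3} + \frac{l}{3}$ ($f{\left(l \right)} = \frac{1 + l}{3} = \frac{1}{3} + \frac{l}{3}$)
$f{\left(5 \right)} \left(\frac{p}{42} + a^{2}{\left(-3 \right)}\right) = \left(\frac{1}{3} + \frac{1}{3} \cdot 5\right) \left(\frac{126}{42} + \left(i \sqrt{3}\right)^{2}\right) = \left(\frac{1}{3} + \frac{5}{3}\right) \left(126 \cdot \frac{1}{42} - 3\right) = 2 \left(3 - 3\right) = 2 \cdot 0 = 0$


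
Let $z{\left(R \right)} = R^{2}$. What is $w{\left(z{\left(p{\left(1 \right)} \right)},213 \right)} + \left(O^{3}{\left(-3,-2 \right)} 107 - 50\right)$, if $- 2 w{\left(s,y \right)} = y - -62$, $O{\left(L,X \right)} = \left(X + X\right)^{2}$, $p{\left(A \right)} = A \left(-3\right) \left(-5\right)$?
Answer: $\frac{876169}{2} \approx 4.3808 \cdot 10^{5}$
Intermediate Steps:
$p{\left(A \right)} = 15 A$ ($p{\left(A \right)} = - 3 A \left(-5\right) = 15 A$)
$O{\left(L,X \right)} = 4 X^{2}$ ($O{\left(L,X \right)} = \left(2 X\right)^{2} = 4 X^{2}$)
$w{\left(s,y \right)} = -31 - \frac{y}{2}$ ($w{\left(s,y \right)} = - \frac{y - -62}{2} = - \frac{y + 62}{2} = - \frac{62 + y}{2} = -31 - \frac{y}{2}$)
$w{\left(z{\left(p{\left(1 \right)} \right)},213 \right)} + \left(O^{3}{\left(-3,-2 \right)} 107 - 50\right) = \left(-31 - \frac{213}{2}\right) - \left(50 - \left(4 \left(-2\right)^{2}\right)^{3} \cdot 107\right) = \left(-31 - \frac{213}{2}\right) - \left(50 - \left(4 \cdot 4\right)^{3} \cdot 107\right) = - \frac{275}{2} - \left(50 - 16^{3} \cdot 107\right) = - \frac{275}{2} + \left(4096 \cdot 107 - 50\right) = - \frac{275}{2} + \left(438272 - 50\right) = - \frac{275}{2} + 438222 = \frac{876169}{2}$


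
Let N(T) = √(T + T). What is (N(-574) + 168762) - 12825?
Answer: 155937 + 2*I*√287 ≈ 1.5594e+5 + 33.882*I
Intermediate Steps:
N(T) = √2*√T (N(T) = √(2*T) = √2*√T)
(N(-574) + 168762) - 12825 = (√2*√(-574) + 168762) - 12825 = (√2*(I*√574) + 168762) - 12825 = (2*I*√287 + 168762) - 12825 = (168762 + 2*I*√287) - 12825 = 155937 + 2*I*√287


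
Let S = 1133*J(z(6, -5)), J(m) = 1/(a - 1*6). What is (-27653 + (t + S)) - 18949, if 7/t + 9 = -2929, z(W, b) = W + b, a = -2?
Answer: -549331109/11752 ≈ -46744.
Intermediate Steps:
t = -7/2938 (t = 7/(-9 - 2929) = 7/(-2938) = 7*(-1/2938) = -7/2938 ≈ -0.0023826)
J(m) = -⅛ (J(m) = 1/(-2 - 1*6) = 1/(-2 - 6) = 1/(-8) = -⅛)
S = -1133/8 (S = 1133*(-⅛) = -1133/8 ≈ -141.63)
(-27653 + (t + S)) - 18949 = (-27653 + (-7/2938 - 1133/8)) - 18949 = (-27653 - 1664405/11752) - 18949 = -326642461/11752 - 18949 = -549331109/11752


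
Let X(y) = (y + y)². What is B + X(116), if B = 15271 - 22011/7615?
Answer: 526136414/7615 ≈ 69092.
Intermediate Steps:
B = 116266654/7615 (B = 15271 - 22011*1/7615 = 15271 - 22011/7615 = 116266654/7615 ≈ 15268.)
X(y) = 4*y² (X(y) = (2*y)² = 4*y²)
B + X(116) = 116266654/7615 + 4*116² = 116266654/7615 + 4*13456 = 116266654/7615 + 53824 = 526136414/7615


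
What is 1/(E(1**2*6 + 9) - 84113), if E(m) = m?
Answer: -1/84098 ≈ -1.1891e-5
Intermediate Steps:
1/(E(1**2*6 + 9) - 84113) = 1/((1**2*6 + 9) - 84113) = 1/((1*6 + 9) - 84113) = 1/((6 + 9) - 84113) = 1/(15 - 84113) = 1/(-84098) = -1/84098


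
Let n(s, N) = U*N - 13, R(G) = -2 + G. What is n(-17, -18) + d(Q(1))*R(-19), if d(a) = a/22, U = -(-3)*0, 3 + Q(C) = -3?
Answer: -80/11 ≈ -7.2727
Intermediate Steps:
Q(C) = -6 (Q(C) = -3 - 3 = -6)
U = 0 (U = -1*0 = 0)
n(s, N) = -13 (n(s, N) = 0*N - 13 = 0 - 13 = -13)
d(a) = a/22 (d(a) = a*(1/22) = a/22)
n(-17, -18) + d(Q(1))*R(-19) = -13 + ((1/22)*(-6))*(-2 - 19) = -13 - 3/11*(-21) = -13 + 63/11 = -80/11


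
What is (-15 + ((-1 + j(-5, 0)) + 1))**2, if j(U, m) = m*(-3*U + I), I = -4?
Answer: 225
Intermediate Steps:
j(U, m) = m*(-4 - 3*U) (j(U, m) = m*(-3*U - 4) = m*(-4 - 3*U))
(-15 + ((-1 + j(-5, 0)) + 1))**2 = (-15 + ((-1 - 1*0*(4 + 3*(-5))) + 1))**2 = (-15 + ((-1 - 1*0*(4 - 15)) + 1))**2 = (-15 + ((-1 - 1*0*(-11)) + 1))**2 = (-15 + ((-1 + 0) + 1))**2 = (-15 + (-1 + 1))**2 = (-15 + 0)**2 = (-15)**2 = 225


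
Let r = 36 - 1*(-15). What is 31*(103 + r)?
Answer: 4774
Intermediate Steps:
r = 51 (r = 36 + 15 = 51)
31*(103 + r) = 31*(103 + 51) = 31*154 = 4774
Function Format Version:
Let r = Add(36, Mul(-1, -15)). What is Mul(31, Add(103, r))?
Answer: 4774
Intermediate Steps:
r = 51 (r = Add(36, 15) = 51)
Mul(31, Add(103, r)) = Mul(31, Add(103, 51)) = Mul(31, 154) = 4774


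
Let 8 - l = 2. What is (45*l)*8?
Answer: 2160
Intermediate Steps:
l = 6 (l = 8 - 1*2 = 8 - 2 = 6)
(45*l)*8 = (45*6)*8 = 270*8 = 2160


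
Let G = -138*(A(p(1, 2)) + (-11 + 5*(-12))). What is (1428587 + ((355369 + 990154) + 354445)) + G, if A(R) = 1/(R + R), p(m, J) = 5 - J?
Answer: 3138330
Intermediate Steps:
A(R) = 1/(2*R)
G = 9775 (G = -138*(1/(2*(5 - 1*2)) + (-11 + 5*(-12))) = -138*(1/(2*(5 - 2)) + (-11 - 60)) = -138*((½)/3 - 71) = -138*((½)*(⅓) - 71) = -138*(⅙ - 71) = -138*(-425/6) = 9775)
(1428587 + ((355369 + 990154) + 354445)) + G = (1428587 + ((355369 + 990154) + 354445)) + 9775 = (1428587 + (1345523 + 354445)) + 9775 = (1428587 + 1699968) + 9775 = 3128555 + 9775 = 3138330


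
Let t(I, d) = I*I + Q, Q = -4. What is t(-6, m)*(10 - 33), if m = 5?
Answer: -736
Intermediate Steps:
t(I, d) = -4 + I**2 (t(I, d) = I*I - 4 = I**2 - 4 = -4 + I**2)
t(-6, m)*(10 - 33) = (-4 + (-6)**2)*(10 - 33) = (-4 + 36)*(-23) = 32*(-23) = -736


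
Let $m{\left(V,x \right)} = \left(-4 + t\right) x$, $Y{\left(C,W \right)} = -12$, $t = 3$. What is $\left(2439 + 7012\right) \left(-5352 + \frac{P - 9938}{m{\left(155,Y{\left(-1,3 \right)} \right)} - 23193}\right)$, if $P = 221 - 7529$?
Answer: $- \frac{1172372601166}{23181} \approx -5.0575 \cdot 10^{7}$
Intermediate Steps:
$m{\left(V,x \right)} = - x$ ($m{\left(V,x \right)} = \left(-4 + 3\right) x = - x$)
$P = -7308$ ($P = 221 - 7529 = -7308$)
$\left(2439 + 7012\right) \left(-5352 + \frac{P - 9938}{m{\left(155,Y{\left(-1,3 \right)} \right)} - 23193}\right) = \left(2439 + 7012\right) \left(-5352 + \frac{-7308 - 9938}{\left(-1\right) \left(-12\right) - 23193}\right) = 9451 \left(-5352 - \frac{17246}{12 - 23193}\right) = 9451 \left(-5352 - \frac{17246}{-23181}\right) = 9451 \left(-5352 - - \frac{17246}{23181}\right) = 9451 \left(-5352 + \frac{17246}{23181}\right) = 9451 \left(- \frac{124047466}{23181}\right) = - \frac{1172372601166}{23181}$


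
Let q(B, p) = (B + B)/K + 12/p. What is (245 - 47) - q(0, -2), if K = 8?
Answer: 204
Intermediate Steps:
q(B, p) = 12/p + B/4 (q(B, p) = (B + B)/8 + 12/p = (2*B)*(⅛) + 12/p = B/4 + 12/p = 12/p + B/4)
(245 - 47) - q(0, -2) = (245 - 47) - (12/(-2) + (¼)*0) = 198 - (12*(-½) + 0) = 198 - (-6 + 0) = 198 - 1*(-6) = 198 + 6 = 204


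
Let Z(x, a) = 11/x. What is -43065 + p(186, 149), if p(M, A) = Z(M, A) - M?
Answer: -8044675/186 ≈ -43251.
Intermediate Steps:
p(M, A) = -M + 11/M (p(M, A) = 11/M - M = -M + 11/M)
-43065 + p(186, 149) = -43065 + (-1*186 + 11/186) = -43065 + (-186 + 11*(1/186)) = -43065 + (-186 + 11/186) = -43065 - 34585/186 = -8044675/186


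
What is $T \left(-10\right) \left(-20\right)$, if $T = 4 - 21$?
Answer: $-3400$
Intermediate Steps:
$T = -17$ ($T = 4 - 21 = -17$)
$T \left(-10\right) \left(-20\right) = \left(-17\right) \left(-10\right) \left(-20\right) = 170 \left(-20\right) = -3400$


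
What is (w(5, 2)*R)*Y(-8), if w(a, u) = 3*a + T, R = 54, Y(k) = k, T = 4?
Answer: -8208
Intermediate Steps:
w(a, u) = 4 + 3*a (w(a, u) = 3*a + 4 = 4 + 3*a)
(w(5, 2)*R)*Y(-8) = ((4 + 3*5)*54)*(-8) = ((4 + 15)*54)*(-8) = (19*54)*(-8) = 1026*(-8) = -8208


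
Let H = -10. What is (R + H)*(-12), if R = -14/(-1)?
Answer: -48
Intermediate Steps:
R = 14 (R = -14*(-1) = 14)
(R + H)*(-12) = (14 - 10)*(-12) = 4*(-12) = -48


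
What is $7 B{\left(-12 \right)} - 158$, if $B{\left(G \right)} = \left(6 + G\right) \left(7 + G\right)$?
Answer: $52$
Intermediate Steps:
$7 B{\left(-12 \right)} - 158 = 7 \left(42 + \left(-12\right)^{2} + 13 \left(-12\right)\right) - 158 = 7 \left(42 + 144 - 156\right) - 158 = 7 \cdot 30 - 158 = 210 - 158 = 52$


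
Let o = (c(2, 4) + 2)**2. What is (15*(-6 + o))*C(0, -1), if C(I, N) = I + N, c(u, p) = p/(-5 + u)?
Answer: 250/3 ≈ 83.333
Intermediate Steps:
o = 4/9 (o = (4/(-5 + 2) + 2)**2 = (4/(-3) + 2)**2 = (4*(-1/3) + 2)**2 = (-4/3 + 2)**2 = (2/3)**2 = 4/9 ≈ 0.44444)
(15*(-6 + o))*C(0, -1) = (15*(-6 + 4/9))*(0 - 1) = (15*(-50/9))*(-1) = -250/3*(-1) = 250/3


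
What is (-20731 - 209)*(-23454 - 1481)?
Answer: 522138900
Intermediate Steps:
(-20731 - 209)*(-23454 - 1481) = -20940*(-24935) = 522138900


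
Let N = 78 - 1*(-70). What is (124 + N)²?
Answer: 73984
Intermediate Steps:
N = 148 (N = 78 + 70 = 148)
(124 + N)² = (124 + 148)² = 272² = 73984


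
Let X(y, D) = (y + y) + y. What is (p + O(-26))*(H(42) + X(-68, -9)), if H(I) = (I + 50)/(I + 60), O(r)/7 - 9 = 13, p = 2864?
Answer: -10420148/17 ≈ -6.1295e+5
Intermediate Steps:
O(r) = 154 (O(r) = 63 + 7*13 = 63 + 91 = 154)
X(y, D) = 3*y (X(y, D) = 2*y + y = 3*y)
H(I) = (50 + I)/(60 + I)
(p + O(-26))*(H(42) + X(-68, -9)) = (2864 + 154)*((50 + 42)/(60 + 42) + 3*(-68)) = 3018*(92/102 - 204) = 3018*((1/102)*92 - 204) = 3018*(46/51 - 204) = 3018*(-10358/51) = -10420148/17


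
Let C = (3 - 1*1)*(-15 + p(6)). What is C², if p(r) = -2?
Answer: 1156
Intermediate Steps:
C = -34 (C = (3 - 1*1)*(-15 - 2) = (3 - 1)*(-17) = 2*(-17) = -34)
C² = (-34)² = 1156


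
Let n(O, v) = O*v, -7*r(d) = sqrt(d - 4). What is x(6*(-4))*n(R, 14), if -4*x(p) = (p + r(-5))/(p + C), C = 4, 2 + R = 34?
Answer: -672/5 - 12*I/5 ≈ -134.4 - 2.4*I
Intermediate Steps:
R = 32 (R = -2 + 34 = 32)
r(d) = -sqrt(-4 + d)/7 (r(d) = -sqrt(d - 4)/7 = -sqrt(-4 + d)/7)
x(p) = -(p - 3*I/7)/(4*(4 + p)) (x(p) = -(p - sqrt(-4 - 5)/7)/(4*(p + 4)) = -(p - 3*I/7)/(4*(4 + p)))
x(6*(-4))*n(R, 14) = ((-42*(-4) + 3*I)/(28*(4 + 6*(-4))))*(32*14) = ((-7*(-24) + 3*I)/(28*(4 - 24)))*448 = ((1/28)*(168 + 3*I)/(-20))*448 = ((1/28)*(-1/20)*(168 + 3*I))*448 = (-3/10 - 3*I/560)*448 = -672/5 - 12*I/5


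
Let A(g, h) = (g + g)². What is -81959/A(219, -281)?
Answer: -81959/191844 ≈ -0.42722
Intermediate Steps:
A(g, h) = 4*g² (A(g, h) = (2*g)² = 4*g²)
-81959/A(219, -281) = -81959/(4*219²) = -81959/(4*47961) = -81959/191844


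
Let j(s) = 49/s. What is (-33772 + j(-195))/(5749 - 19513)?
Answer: 6585589/2683980 ≈ 2.4537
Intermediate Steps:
(-33772 + j(-195))/(5749 - 19513) = (-33772 + 49/(-195))/(5749 - 19513) = (-33772 + 49*(-1/195))/(-13764) = (-33772 - 49/195)*(-1/13764) = -6585589/195*(-1/13764) = 6585589/2683980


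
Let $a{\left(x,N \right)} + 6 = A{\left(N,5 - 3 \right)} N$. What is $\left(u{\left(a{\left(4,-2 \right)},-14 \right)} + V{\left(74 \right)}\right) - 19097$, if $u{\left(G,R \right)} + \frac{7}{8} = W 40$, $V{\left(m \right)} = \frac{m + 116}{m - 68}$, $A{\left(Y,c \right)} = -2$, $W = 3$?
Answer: $- \frac{454709}{24} \approx -18946.0$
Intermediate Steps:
$V{\left(m \right)} = \frac{116 + m}{-68 + m}$
$a{\left(x,N \right)} = -6 - 2 N$
$u{\left(G,R \right)} = \frac{953}{8}$ ($u{\left(G,R \right)} = - \frac{7}{8} + 3 \cdot 40 = - \frac{7}{8} + 120 = \frac{953}{8}$)
$\left(u{\left(a{\left(4,-2 \right)},-14 \right)} + V{\left(74 \right)}\right) - 19097 = \left(\frac{953}{8} + \frac{116 + 74}{-68 + 74}\right) - 19097 = \left(\frac{953}{8} + \frac{1}{6} \cdot 190\right) - 19097 = \left(\frac{953}{8} + \frac{95}{3}\right) - 19097 = \frac{3619}{24} - 19097 = - \frac{454709}{24}$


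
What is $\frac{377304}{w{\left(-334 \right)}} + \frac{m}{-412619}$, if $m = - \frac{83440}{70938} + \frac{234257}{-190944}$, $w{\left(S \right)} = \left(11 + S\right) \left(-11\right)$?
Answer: $\frac{984478293785957075}{9270644323910112} \approx 106.19$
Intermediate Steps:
$w{\left(S \right)} = -121 - 11 S$
$m = - \frac{258334051}{107501472}$ ($m = \left(-83440\right) \frac{1}{70938} + 234257 \left(- \frac{1}{190944}\right) = - \frac{5960}{5067} - \frac{234257}{190944} = - \frac{258334051}{107501472} \approx -2.4031$)
$\frac{377304}{w{\left(-334 \right)}} + \frac{m}{-412619} = \frac{377304}{-121 - -3674} - \frac{258334051}{107501472 \left(-412619\right)} = \frac{377304}{-121 + 3674} - - \frac{258334051}{44357149875168} = \frac{377304}{3553} + \frac{258334051}{44357149875168} = \frac{984478293785957075}{9270644323910112}$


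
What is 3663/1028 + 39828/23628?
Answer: 10624379/2024132 ≈ 5.2489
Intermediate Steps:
3663/1028 + 39828/23628 = 3663*(1/1028) + 39828*(1/23628) = 3663/1028 + 3319/1969 = 10624379/2024132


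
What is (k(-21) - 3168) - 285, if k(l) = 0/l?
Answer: -3453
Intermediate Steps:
k(l) = 0
(k(-21) - 3168) - 285 = (0 - 3168) - 285 = -3168 - 285 = -3453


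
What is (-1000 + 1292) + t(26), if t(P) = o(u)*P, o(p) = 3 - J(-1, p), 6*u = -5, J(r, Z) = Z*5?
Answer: 1435/3 ≈ 478.33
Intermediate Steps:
J(r, Z) = 5*Z
u = -⅚ (u = (⅙)*(-5) = -⅚ ≈ -0.83333)
o(p) = 3 - 5*p
t(P) = 43*P/6 (t(P) = (3 - 5*(-⅚))*P = (3 + 25/6)*P = 43*P/6)
(-1000 + 1292) + t(26) = (-1000 + 1292) + (43/6)*26 = 292 + 559/3 = 1435/3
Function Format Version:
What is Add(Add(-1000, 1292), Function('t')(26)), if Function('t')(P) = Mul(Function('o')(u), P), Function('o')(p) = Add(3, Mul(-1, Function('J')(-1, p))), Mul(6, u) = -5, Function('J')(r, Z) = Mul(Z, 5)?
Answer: Rational(1435, 3) ≈ 478.33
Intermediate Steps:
Function('J')(r, Z) = Mul(5, Z)
u = Rational(-5, 6) (u = Mul(Rational(1, 6), -5) = Rational(-5, 6) ≈ -0.83333)
Function('o')(p) = Add(3, Mul(-5, p)) (Function('o')(p) = Add(3, Mul(-1, Mul(5, p))) = Add(3, Mul(-5, p)))
Function('t')(P) = Mul(Rational(43, 6), P) (Function('t')(P) = Mul(Add(3, Mul(-5, Rational(-5, 6))), P) = Mul(Add(3, Rational(25, 6)), P) = Mul(Rational(43, 6), P))
Add(Add(-1000, 1292), Function('t')(26)) = Add(Add(-1000, 1292), Mul(Rational(43, 6), 26)) = Add(292, Rational(559, 3)) = Rational(1435, 3)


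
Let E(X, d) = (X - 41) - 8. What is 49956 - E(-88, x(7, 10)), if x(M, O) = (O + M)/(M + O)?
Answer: 50093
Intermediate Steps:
x(M, O) = 1 (x(M, O) = (M + O)/(M + O) = 1)
E(X, d) = -49 + X (E(X, d) = (-41 + X) - 8 = -49 + X)
49956 - E(-88, x(7, 10)) = 49956 - (-49 - 88) = 49956 - 1*(-137) = 49956 + 137 = 50093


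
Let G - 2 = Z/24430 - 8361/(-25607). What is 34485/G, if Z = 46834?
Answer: 3595515359975/442449248 ≈ 8126.4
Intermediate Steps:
G = 1327347744/312789505 (G = 2 + (46834/24430 - 8361/(-25607)) = 2 + (46834*(1/24430) - 8361*(-1/25607)) = 2 + (23417/12215 + 8361/25607) = 2 + 701768734/312789505 = 1327347744/312789505 ≈ 4.2436)
34485/G = 34485/(1327347744/312789505) = 34485*(312789505/1327347744) = 3595515359975/442449248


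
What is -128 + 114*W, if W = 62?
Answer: 6940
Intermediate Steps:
-128 + 114*W = -128 + 114*62 = -128 + 7068 = 6940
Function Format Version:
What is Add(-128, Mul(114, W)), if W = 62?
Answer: 6940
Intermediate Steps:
Add(-128, Mul(114, W)) = Add(-128, Mul(114, 62)) = Add(-128, 7068) = 6940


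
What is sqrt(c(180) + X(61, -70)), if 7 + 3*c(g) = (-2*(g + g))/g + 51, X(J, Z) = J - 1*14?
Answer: sqrt(543)/3 ≈ 7.7675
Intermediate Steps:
X(J, Z) = -14 + J (X(J, Z) = J - 14 = -14 + J)
c(g) = 40/3 (c(g) = -7/3 + ((-2*(g + g))/g + 51)/3 = -7/3 + ((-4*g)/g + 51)/3 = -7/3 + (-4 + 51)/3 = -7/3 + (1/3)*47 = -7/3 + 47/3 = 40/3)
sqrt(c(180) + X(61, -70)) = sqrt(40/3 + (-14 + 61)) = sqrt(40/3 + 47) = sqrt(181/3) = sqrt(543)/3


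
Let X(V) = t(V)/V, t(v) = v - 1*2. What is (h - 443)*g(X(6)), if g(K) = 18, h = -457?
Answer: -16200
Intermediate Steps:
t(v) = -2 + v (t(v) = v - 2 = -2 + v)
X(V) = (-2 + V)/V
(h - 443)*g(X(6)) = (-457 - 443)*18 = -900*18 = -16200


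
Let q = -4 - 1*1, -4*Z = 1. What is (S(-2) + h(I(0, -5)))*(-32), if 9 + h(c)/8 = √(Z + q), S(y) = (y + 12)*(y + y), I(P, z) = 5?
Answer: 3584 - 128*I*√21 ≈ 3584.0 - 586.57*I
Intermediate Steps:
Z = -¼ (Z = -¼*1 = -¼ ≈ -0.25000)
q = -5 (q = -4 - 1 = -5)
S(y) = 2*y*(12 + y) (S(y) = (12 + y)*(2*y) = 2*y*(12 + y))
h(c) = -72 + 4*I*√21 (h(c) = -72 + 8*√(-¼ - 5) = -72 + 8*√(-21/4) = -72 + 8*(I*√21/2) = -72 + 4*I*√21)
(S(-2) + h(I(0, -5)))*(-32) = (2*(-2)*(12 - 2) + (-72 + 4*I*√21))*(-32) = (2*(-2)*10 + (-72 + 4*I*√21))*(-32) = (-40 + (-72 + 4*I*√21))*(-32) = (-112 + 4*I*√21)*(-32) = 3584 - 128*I*√21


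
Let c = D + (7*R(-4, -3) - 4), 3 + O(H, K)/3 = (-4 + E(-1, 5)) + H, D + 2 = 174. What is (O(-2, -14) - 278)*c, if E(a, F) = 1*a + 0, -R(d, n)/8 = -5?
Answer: -137984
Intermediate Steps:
R(d, n) = 40 (R(d, n) = -8*(-5) = 40)
E(a, F) = a (E(a, F) = a + 0 = a)
D = 172 (D = -2 + 174 = 172)
O(H, K) = -24 + 3*H (O(H, K) = -9 + 3*((-4 - 1) + H) = -9 + 3*(-5 + H) = -9 + (-15 + 3*H) = -24 + 3*H)
c = 448 (c = 172 + (7*40 - 4) = 172 + (280 - 4) = 172 + 276 = 448)
(O(-2, -14) - 278)*c = ((-24 + 3*(-2)) - 278)*448 = ((-24 - 6) - 278)*448 = (-30 - 278)*448 = -308*448 = -137984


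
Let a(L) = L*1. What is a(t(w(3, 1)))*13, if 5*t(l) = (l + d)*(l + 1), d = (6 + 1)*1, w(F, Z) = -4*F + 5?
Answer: 0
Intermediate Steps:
w(F, Z) = 5 - 4*F
d = 7 (d = 7*1 = 7)
t(l) = (1 + l)*(7 + l)/5 (t(l) = ((l + 7)*(l + 1))/5 = ((7 + l)*(1 + l))/5 = ((1 + l)*(7 + l))/5 = (1 + l)*(7 + l)/5)
a(L) = L
a(t(w(3, 1)))*13 = (7/5 + (5 - 4*3)**2/5 + 8*(5 - 4*3)/5)*13 = (7/5 + (5 - 12)**2/5 + 8*(5 - 12)/5)*13 = (7/5 + (1/5)*(-7)**2 + (8/5)*(-7))*13 = (7/5 + (1/5)*49 - 56/5)*13 = (7/5 + 49/5 - 56/5)*13 = 0*13 = 0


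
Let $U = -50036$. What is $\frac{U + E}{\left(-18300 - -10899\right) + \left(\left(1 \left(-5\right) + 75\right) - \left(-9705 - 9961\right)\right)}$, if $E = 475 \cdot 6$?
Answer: $- \frac{47186}{12335} \approx -3.8254$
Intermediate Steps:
$E = 2850$
$\frac{U + E}{\left(-18300 - -10899\right) + \left(\left(1 \left(-5\right) + 75\right) - \left(-9705 - 9961\right)\right)} = \frac{-50036 + 2850}{\left(-18300 - -10899\right) + \left(\left(1 \left(-5\right) + 75\right) - \left(-9705 - 9961\right)\right)} = - \frac{47186}{\left(-18300 + 10899\right) + \left(\left(-5 + 75\right) - \left(-9705 - 9961\right)\right)} = - \frac{47186}{-7401 + \left(70 - -19666\right)} = - \frac{47186}{-7401 + \left(70 + 19666\right)} = - \frac{47186}{-7401 + 19736} = - \frac{47186}{12335}$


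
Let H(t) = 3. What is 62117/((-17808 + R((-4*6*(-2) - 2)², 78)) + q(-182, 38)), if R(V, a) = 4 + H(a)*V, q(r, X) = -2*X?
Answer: -62117/11532 ≈ -5.3865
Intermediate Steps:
R(V, a) = 4 + 3*V
62117/((-17808 + R((-4*6*(-2) - 2)², 78)) + q(-182, 38)) = 62117/((-17808 + (4 + 3*(-4*6*(-2) - 2)²)) - 2*38) = 62117/((-17808 + (4 + 3*(-24*(-2) - 2)²)) - 76) = 62117/((-17808 + (4 + 3*(48 - 2)²)) - 76) = 62117/((-17808 + (4 + 3*46²)) - 76) = 62117/((-17808 + (4 + 3*2116)) - 76) = 62117/((-17808 + (4 + 6348)) - 76) = 62117/((-17808 + 6352) - 76) = 62117/(-11456 - 76) = 62117/(-11532) = 62117*(-1/11532) = -62117/11532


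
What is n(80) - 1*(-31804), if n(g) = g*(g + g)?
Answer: 44604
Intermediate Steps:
n(g) = 2*g**2 (n(g) = g*(2*g) = 2*g**2)
n(80) - 1*(-31804) = 2*80**2 - 1*(-31804) = 2*6400 + 31804 = 12800 + 31804 = 44604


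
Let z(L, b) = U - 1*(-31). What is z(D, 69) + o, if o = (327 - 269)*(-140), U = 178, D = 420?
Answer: -7911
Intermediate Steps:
z(L, b) = 209 (z(L, b) = 178 - 1*(-31) = 178 + 31 = 209)
o = -8120 (o = 58*(-140) = -8120)
z(D, 69) + o = 209 - 8120 = -7911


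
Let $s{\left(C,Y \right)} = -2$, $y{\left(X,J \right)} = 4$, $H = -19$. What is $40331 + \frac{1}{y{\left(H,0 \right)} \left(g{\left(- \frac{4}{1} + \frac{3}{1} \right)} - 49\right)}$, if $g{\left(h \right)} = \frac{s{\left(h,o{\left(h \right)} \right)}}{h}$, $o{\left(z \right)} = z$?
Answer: $\frac{7582227}{188} \approx 40331.0$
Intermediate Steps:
$g{\left(h \right)} = - \frac{2}{h}$
$40331 + \frac{1}{y{\left(H,0 \right)} \left(g{\left(- \frac{4}{1} + \frac{3}{1} \right)} - 49\right)} = 40331 + \frac{1}{4 \left(- \frac{2}{- \frac{4}{1} + \frac{3}{1}} - 49\right)} = 40331 + \frac{1}{4 \left(- \frac{2}{\left(-4\right) 1 + 3 \cdot 1} - 49\right)} = 40331 + \frac{1}{4 \left(- \frac{2}{-4 + 3} - 49\right)} = 40331 + \frac{1}{4 \left(- \frac{2}{-1} - 49\right)} = 40331 + \frac{1}{4 \left(\left(-2\right) \left(-1\right) - 49\right)} = 40331 + \frac{1}{4 \left(2 - 49\right)} = 40331 + \frac{1}{4 \left(-47\right)} = 40331 + \frac{1}{-188} = 40331 - \frac{1}{188} = \frac{7582227}{188}$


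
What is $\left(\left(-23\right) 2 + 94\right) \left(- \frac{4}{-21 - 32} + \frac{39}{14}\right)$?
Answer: $\frac{50952}{371} \approx 137.34$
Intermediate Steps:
$\left(\left(-23\right) 2 + 94\right) \left(- \frac{4}{-21 - 32} + \frac{39}{14}\right) = \left(-46 + 94\right) \left(- \frac{4}{-21 - 32} + 39 \cdot \frac{1}{14}\right) = 48 \left(- \frac{4}{-53} + \frac{39}{14}\right) = 48 \left(\left(-4\right) \left(- \frac{1}{53}\right) + \frac{39}{14}\right) = 48 \left(\frac{4}{53} + \frac{39}{14}\right) = 48 \cdot \frac{2123}{742} = \frac{50952}{371}$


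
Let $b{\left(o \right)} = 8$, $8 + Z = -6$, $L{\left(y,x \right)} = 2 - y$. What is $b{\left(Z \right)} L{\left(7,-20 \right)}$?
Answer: $-40$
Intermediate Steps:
$Z = -14$ ($Z = -8 - 6 = -14$)
$b{\left(Z \right)} L{\left(7,-20 \right)} = 8 \left(2 - 7\right) = 8 \left(-5\right) = -40$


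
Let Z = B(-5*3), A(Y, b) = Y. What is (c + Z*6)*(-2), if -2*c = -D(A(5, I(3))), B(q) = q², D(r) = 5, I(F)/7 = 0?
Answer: -2705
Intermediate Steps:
I(F) = 0 (I(F) = 7*0 = 0)
c = 5/2 (c = -(-1)*5/2 = -½*(-5) = 5/2 ≈ 2.5000)
Z = 225 (Z = (-5*3)² = (-15)² = 225)
(c + Z*6)*(-2) = (5/2 + 225*6)*(-2) = (5/2 + 1350)*(-2) = (2705/2)*(-2) = -2705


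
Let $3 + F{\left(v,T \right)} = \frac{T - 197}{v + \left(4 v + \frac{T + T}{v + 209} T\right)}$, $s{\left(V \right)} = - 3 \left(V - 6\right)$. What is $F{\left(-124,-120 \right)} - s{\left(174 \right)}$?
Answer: $\frac{2400169}{4780} \approx 502.13$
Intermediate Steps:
$s{\left(V \right)} = 18 - 3 V$ ($s{\left(V \right)} = - 3 \left(-6 + V\right) = 18 - 3 V$)
$F{\left(v,T \right)} = -3 + \frac{-197 + T}{5 v + \frac{2 T^{2}}{209 + v}}$ ($F{\left(v,T \right)} = -3 + \frac{T - 197}{v + \left(4 v + \frac{T + T}{v + 209} T\right)} = -3 + \frac{-197 + T}{v + \left(4 v + \frac{2 T}{209 + v} T\right)} = -3 + \frac{-197 + T}{v + \left(4 v + \frac{2 T^{2}}{209 + v}\right)} = -3 + \frac{-197 + T}{5 v + \frac{2 T^{2}}{209 + v}}$)
$F{\left(-124,-120 \right)} - s{\left(174 \right)} = \frac{-41173 - -413168 - 15 \left(-124\right)^{2} - 6 \left(-120\right)^{2} + 209 \left(-120\right) - -14880}{2 \left(-120\right)^{2} + 5 \left(-124\right)^{2} + 1045 \left(-124\right)} - \left(18 - 522\right) = \frac{-41173 + 413168 - 230640 - 86400 - 25080 + 14880}{2 \cdot 14400 + 5 \cdot 15376 - 129580} - \left(18 - 522\right) = \frac{-41173 + 413168 - 230640 - 86400 - 25080 + 14880}{28800 + 76880 - 129580} - -504 = \frac{1}{-23900} \cdot 44755 + 504 = \left(- \frac{1}{23900}\right) 44755 + 504 = - \frac{8951}{4780} + 504 = \frac{2400169}{4780}$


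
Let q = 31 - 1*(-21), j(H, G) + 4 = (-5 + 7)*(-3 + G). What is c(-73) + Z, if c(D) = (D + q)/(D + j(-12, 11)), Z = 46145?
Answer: 2814866/61 ≈ 46145.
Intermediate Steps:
j(H, G) = -10 + 2*G (j(H, G) = -4 + (-5 + 7)*(-3 + G) = -4 + 2*(-3 + G) = -4 + (-6 + 2*G) = -10 + 2*G)
q = 52 (q = 31 + 21 = 52)
c(D) = (52 + D)/(12 + D) (c(D) = (D + 52)/(D + (-10 + 2*11)) = (52 + D)/(D + (-10 + 22)) = (52 + D)/(D + 12) = (52 + D)/(12 + D))
c(-73) + Z = (52 - 73)/(12 - 73) + 46145 = -21/(-61) + 46145 = -1/61*(-21) + 46145 = 21/61 + 46145 = 2814866/61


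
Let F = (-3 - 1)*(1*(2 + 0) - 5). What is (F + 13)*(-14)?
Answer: -350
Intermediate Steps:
F = 12 (F = -4*(1*2 - 5) = -4*(2 - 5) = -4*(-3) = 12)
(F + 13)*(-14) = (12 + 13)*(-14) = 25*(-14) = -350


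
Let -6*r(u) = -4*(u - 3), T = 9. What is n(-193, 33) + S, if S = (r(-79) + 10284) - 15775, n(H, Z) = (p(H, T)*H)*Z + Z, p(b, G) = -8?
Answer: 136318/3 ≈ 45439.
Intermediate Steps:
r(u) = -2 + 2*u/3 (r(u) = -(-2)*(u - 3)/3 = -(-2)*(-3 + u)/3 = -(12 - 4*u)/6 = -2 + 2*u/3)
n(H, Z) = Z - 8*H*Z (n(H, Z) = (-8*H)*Z + Z = -8*H*Z + Z = Z - 8*H*Z)
S = -16637/3 (S = ((-2 + (⅔)*(-79)) + 10284) - 15775 = ((-2 - 158/3) + 10284) - 15775 = (-164/3 + 10284) - 15775 = 30688/3 - 15775 = -16637/3 ≈ -5545.7)
n(-193, 33) + S = 33*(1 - 8*(-193)) - 16637/3 = 33*(1 + 1544) - 16637/3 = 33*1545 - 16637/3 = 50985 - 16637/3 = 136318/3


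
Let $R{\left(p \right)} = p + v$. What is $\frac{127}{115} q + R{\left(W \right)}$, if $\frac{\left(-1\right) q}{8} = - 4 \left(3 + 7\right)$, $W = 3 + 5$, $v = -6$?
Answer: $\frac{8174}{23} \approx 355.39$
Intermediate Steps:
$W = 8$
$q = 320$ ($q = - 8 \left(- 4 \left(3 + 7\right)\right) = - 8 \left(\left(-4\right) 10\right) = \left(-8\right) \left(-40\right) = 320$)
$R{\left(p \right)} = -6 + p$ ($R{\left(p \right)} = p - 6 = -6 + p$)
$\frac{127}{115} q + R{\left(W \right)} = \frac{127}{115} \cdot 320 + \left(-6 + 8\right) = 127 \cdot \frac{1}{115} \cdot 320 + 2 = \frac{127}{115} \cdot 320 + 2 = \frac{8128}{23} + 2 = \frac{8174}{23}$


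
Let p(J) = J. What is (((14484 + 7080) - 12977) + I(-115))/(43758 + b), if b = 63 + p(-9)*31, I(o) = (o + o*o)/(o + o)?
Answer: 4265/21771 ≈ 0.19590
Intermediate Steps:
I(o) = (o + o²)/(2*o) (I(o) = (o + o²)/((2*o)) = (o + o²)*(1/(2*o)) = (o + o²)/(2*o))
b = -216 (b = 63 - 9*31 = 63 - 279 = -216)
(((14484 + 7080) - 12977) + I(-115))/(43758 + b) = (((14484 + 7080) - 12977) + (½ + (½)*(-115)))/(43758 - 216) = ((21564 - 12977) + (½ - 115/2))/43542 = (8587 - 57)*(1/43542) = 8530*(1/43542) = 4265/21771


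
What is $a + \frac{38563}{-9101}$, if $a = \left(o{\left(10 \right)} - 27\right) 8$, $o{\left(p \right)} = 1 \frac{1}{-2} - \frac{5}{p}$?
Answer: $- \frac{2077187}{9101} \approx -228.24$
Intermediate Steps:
$o{\left(p \right)} = - \frac{1}{2} - \frac{5}{p}$ ($o{\left(p \right)} = 1 \left(- \frac{1}{2}\right) - \frac{5}{p} = - \frac{1}{2} - \frac{5}{p}$)
$a = -224$ ($a = \left(\frac{-10 - 10}{2 \cdot 10} - 27\right) 8 = \left(\frac{1}{2} \cdot \frac{1}{10} \left(-10 - 10\right) - 27\right) 8 = \left(\frac{1}{2} \cdot \frac{1}{10} \left(-20\right) - 27\right) 8 = \left(-1 - 27\right) 8 = \left(-28\right) 8 = -224$)
$a + \frac{38563}{-9101} = -224 + \frac{38563}{-9101} = -224 + 38563 \left(- \frac{1}{9101}\right) = -224 - \frac{38563}{9101} = - \frac{2077187}{9101}$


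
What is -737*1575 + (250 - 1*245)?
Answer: -1160770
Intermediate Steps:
-737*1575 + (250 - 1*245) = -1160775 + (250 - 245) = -1160775 + 5 = -1160770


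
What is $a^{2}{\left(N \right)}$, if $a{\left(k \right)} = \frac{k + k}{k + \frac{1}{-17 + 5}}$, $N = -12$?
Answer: $\frac{82944}{21025} \approx 3.945$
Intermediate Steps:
$a{\left(k \right)} = \frac{2 k}{- \frac{1}{12} + k}$ ($a{\left(k \right)} = \frac{2 k}{k + \frac{1}{-12}} = \frac{2 k}{k - \frac{1}{12}} = \frac{2 k}{- \frac{1}{12} + k}$)
$a^{2}{\left(N \right)} = \left(24 \left(-12\right) \frac{1}{-1 + 12 \left(-12\right)}\right)^{2} = \left(24 \left(-12\right) \frac{1}{-1 - 144}\right)^{2} = \left(24 \left(-12\right) \frac{1}{-145}\right)^{2} = \left(24 \left(-12\right) \left(- \frac{1}{145}\right)\right)^{2} = \left(\frac{288}{145}\right)^{2} = \frac{82944}{21025}$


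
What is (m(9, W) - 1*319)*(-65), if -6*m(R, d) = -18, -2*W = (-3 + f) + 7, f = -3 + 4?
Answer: 20540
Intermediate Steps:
f = 1
W = -5/2 (W = -((-3 + 1) + 7)/2 = -(-2 + 7)/2 = -½*5 = -5/2 ≈ -2.5000)
m(R, d) = 3 (m(R, d) = -⅙*(-18) = 3)
(m(9, W) - 1*319)*(-65) = (3 - 1*319)*(-65) = (3 - 319)*(-65) = -316*(-65) = 20540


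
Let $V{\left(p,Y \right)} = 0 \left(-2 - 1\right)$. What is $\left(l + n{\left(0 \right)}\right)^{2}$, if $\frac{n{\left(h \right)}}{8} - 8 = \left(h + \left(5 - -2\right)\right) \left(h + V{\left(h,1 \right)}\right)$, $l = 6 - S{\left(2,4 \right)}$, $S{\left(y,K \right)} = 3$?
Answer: $4489$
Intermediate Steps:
$V{\left(p,Y \right)} = 0$ ($V{\left(p,Y \right)} = 0 \left(-3\right) = 0$)
$l = 3$ ($l = 6 - 3 = 3$)
$n{\left(h \right)} = 64 + 8 h \left(7 + h\right)$ ($n{\left(h \right)} = 64 + 8 \left(h + \left(5 - -2\right)\right) \left(h + 0\right) = 64 + 8 \left(h + \left(5 + 2\right)\right) h = 64 + 8 \left(h + 7\right) h = 64 + 8 \left(7 + h\right) h = 64 + 8 h \left(7 + h\right)$)
$\left(l + n{\left(0 \right)}\right)^{2} = \left(3 + \left(64 + 8 \cdot 0^{2} + 56 \cdot 0\right)\right)^{2} = \left(3 + \left(64 + 8 \cdot 0 + 0\right)\right)^{2} = \left(3 + \left(64 + 0 + 0\right)\right)^{2} = \left(3 + 64\right)^{2} = 67^{2} = 4489$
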